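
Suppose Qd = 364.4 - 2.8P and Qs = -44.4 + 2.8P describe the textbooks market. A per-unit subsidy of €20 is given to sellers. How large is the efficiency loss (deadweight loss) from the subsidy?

Deadweight loss = €280

Pre-subsidy: 364.4 - 2.8P = -44.4 + 2.8P gives P* = 73, Q* = 160.
With the subsidy, sellers receive Ps = Pb + 20 for each unit, where Pb is the price buyers pay.
Supply in terms of Pb becomes Qs = -44.4 + 2.8(Pb + 20) = 11.6 + 2.8Pb. Setting this equal to demand: 364.4 - 2.8Pb = 11.6 + 2.8Pb, so Pb = 63.
Sellers receive Ps = 63 + 20 = 83; Q' = 364.4 − 2.8·63 = 188.
The subsidy expands output by 188 − 160 = 28 past the efficient level; on those units the gap between marginal cost and willingness to pay runs from 0 up to 20.
DWL = ½ × 20 × 28 = 280.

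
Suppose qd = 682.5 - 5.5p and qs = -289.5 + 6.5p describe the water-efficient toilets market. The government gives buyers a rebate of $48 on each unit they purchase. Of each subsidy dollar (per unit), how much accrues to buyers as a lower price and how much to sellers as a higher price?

Buyers gain $26 per unit; sellers gain $22 per unit

Pre-subsidy: 682.5 - 5.5p = -289.5 + 6.5p gives p* = 81, q* = 237.
With the rebate, buyers effectively pay pb = ps − 48, where ps is the price sellers receive.
Demand in terms of ps becomes qd = 682.5 − 5.5(ps − 48) = 946.5 - 5.5ps. Setting this equal to supply: 946.5 - 5.5ps = -289.5 + 6.5ps, so ps = 103.
Buyers pay pb = 103 − 48 = 55; q' = -289.5 + 6.5·103 = 380.
Buyers' price falls by p* − pb = 81 − 55 = 26; sellers' price rises by ps − p* = 103 − 81 = 22.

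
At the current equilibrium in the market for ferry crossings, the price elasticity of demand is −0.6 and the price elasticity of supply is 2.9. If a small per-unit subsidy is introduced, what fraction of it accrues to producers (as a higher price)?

For a small subsidy around the equilibrium, the benefit split depends on the relative slopes, which at a point are proportional to the elasticities.
Buyer share = εs/(εs + |εd|) = 2.9/(2.9 + 0.6) = 29/35; seller share = |εd|/(εs + |εd|) = 6/35.
So producers capture 6/35 of the subsidy.

Producer share = 6/35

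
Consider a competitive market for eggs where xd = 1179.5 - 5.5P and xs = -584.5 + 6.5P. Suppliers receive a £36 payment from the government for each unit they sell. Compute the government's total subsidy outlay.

Government cost = £17217

Pre-subsidy: 1179.5 - 5.5P = -584.5 + 6.5P gives P* = 147, x* = 371.
With the subsidy, sellers receive Ps = Pb + 36 for each unit, where Pb is the price buyers pay.
Supply in terms of Pb becomes xs = -584.5 + 6.5(Pb + 36) = -350.5 + 6.5Pb. Setting this equal to demand: 1179.5 - 5.5Pb = -350.5 + 6.5Pb, so Pb = 127.5.
Sellers receive Ps = 127.5 + 36 = 163.5; x' = 1179.5 − 5.5·127.5 = 478.25.
Government outlay = subsidy × quantity = 36 × 478.25 = 17217.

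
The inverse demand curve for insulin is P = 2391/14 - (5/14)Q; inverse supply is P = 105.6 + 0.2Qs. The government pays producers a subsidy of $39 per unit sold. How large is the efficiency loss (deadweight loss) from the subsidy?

Deadweight loss = $1365

Pre-subsidy: 2391/14 - (5/14)Q = 105.6 + 0.2Q gives Q* = 117 and P* = 129.
With the subsidy, sellers receive Ps = Pb + 39 for each unit, where Pb is the price buyers pay.
On the curves, Pb = 2391/14 - (5/14)Q and Ps = 105.6 + 0.2Q; the wedge Ps − Pb = 39 gives 105.6 + 0.2Q − (2391/14 - (5/14)Q) = 39, so Q' = 187.
Then Pb = 2391/14 − (5/14)·187 = 104 and Ps = 105.6 + 0.2·187 = 143.
The subsidy expands output by 187 − 117 = 70 past the efficient level; on those units the gap between marginal cost and willingness to pay runs from 0 up to 39.
DWL = ½ × 39 × 70 = 1365.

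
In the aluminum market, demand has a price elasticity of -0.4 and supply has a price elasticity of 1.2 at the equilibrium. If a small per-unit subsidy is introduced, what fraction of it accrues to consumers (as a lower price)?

Consumer share = 0.75

For a small subsidy around the equilibrium, the benefit split depends on the relative slopes, which at a point are proportional to the elasticities.
Buyer share = εs/(εs + |εd|) = 1.2/(1.2 + 0.4) = 0.75; seller share = |εd|/(εs + |εd|) = 0.25.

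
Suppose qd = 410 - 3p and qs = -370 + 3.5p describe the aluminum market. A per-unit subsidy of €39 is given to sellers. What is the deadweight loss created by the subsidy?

Deadweight loss = €1228.5

Pre-subsidy: 410 - 3p = -370 + 3.5p gives p* = 120, q* = 50.
With the subsidy, sellers receive ps = pb + 39 for each unit, where pb is the price buyers pay.
Supply in terms of pb becomes qs = -370 + 3.5(pb + 39) = -233.5 + 3.5pb. Setting this equal to demand: 410 - 3pb = -233.5 + 3.5pb, so pb = 99.
Sellers receive ps = 99 + 39 = 138; q' = 410 − 3·99 = 113.
The subsidy expands output by 113 − 50 = 63 past the efficient level; on those units the gap between marginal cost and willingness to pay runs from 0 up to 39.
DWL = ½ × 39 × 63 = 1228.5.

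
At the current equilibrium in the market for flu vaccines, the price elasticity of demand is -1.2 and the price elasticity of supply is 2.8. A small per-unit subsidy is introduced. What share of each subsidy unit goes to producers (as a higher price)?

Producer share = 0.3

For a small subsidy around the equilibrium, the benefit split depends on the relative slopes, which at a point are proportional to the elasticities.
Buyer share = εs/(εs + |εd|) = 2.8/(2.8 + 1.2) = 0.7; seller share = |εd|/(εs + |εd|) = 0.3.
So producers capture 0.3 of the subsidy.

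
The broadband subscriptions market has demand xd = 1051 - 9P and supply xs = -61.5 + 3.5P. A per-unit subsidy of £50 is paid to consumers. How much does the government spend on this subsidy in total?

Pre-subsidy: 1051 - 9P = -61.5 + 3.5P gives P* = 89, x* = 250.
With the rebate, buyers effectively pay Pb = Ps − 50, where Ps is the price sellers receive.
Demand in terms of Ps becomes xd = 1051 − 9(Ps − 50) = 1501 - 9Ps. Setting this equal to supply: 1501 - 9Ps = -61.5 + 3.5Ps, so Ps = 125.
Buyers pay Pb = 125 − 50 = 75; x' = -61.5 + 3.5·125 = 376.
Government outlay = subsidy × quantity = 50 × 376 = 18800.

Government cost = £18800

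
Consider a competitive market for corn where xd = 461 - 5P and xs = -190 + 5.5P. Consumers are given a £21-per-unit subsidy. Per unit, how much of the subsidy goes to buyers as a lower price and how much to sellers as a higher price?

Buyers gain £11 per unit; sellers gain £10 per unit

Pre-subsidy: 461 - 5P = -190 + 5.5P gives P* = 62, x* = 151.
With the rebate, buyers effectively pay Pb = Ps − 21, where Ps is the price sellers receive.
Demand in terms of Ps becomes xd = 461 − 5(Ps − 21) = 566 - 5Ps. Setting this equal to supply: 566 - 5Ps = -190 + 5.5Ps, so Ps = 72.
Buyers pay Pb = 72 − 21 = 51; x' = -190 + 5.5·72 = 206.
Buyers' price falls by P* − Pb = 62 − 51 = 11; sellers' price rises by Ps − P* = 72 − 62 = 10.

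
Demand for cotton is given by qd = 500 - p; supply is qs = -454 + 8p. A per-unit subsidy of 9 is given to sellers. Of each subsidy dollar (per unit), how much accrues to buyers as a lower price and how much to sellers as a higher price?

Pre-subsidy: 500 - p = -454 + 8p gives p* = 106, q* = 394.
With the subsidy, sellers receive ps = pb + 9 for each unit, where pb is the price buyers pay.
Supply in terms of pb becomes qs = -454 + 8(pb + 9) = -382 + 8pb. Setting this equal to demand: 500 - pb = -382 + 8pb, so pb = 98.
Sellers receive ps = 98 + 9 = 107; q' = 500 − 1·98 = 402.
Buyers' price falls by p* − pb = 106 − 98 = 8; sellers' price rises by ps − p* = 107 − 106 = 1.

Buyers gain 8 per unit; sellers gain 1 per unit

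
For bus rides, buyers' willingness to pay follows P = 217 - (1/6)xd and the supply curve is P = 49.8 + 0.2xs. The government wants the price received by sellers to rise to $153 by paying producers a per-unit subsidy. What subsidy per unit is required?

Required subsidy s = $22 per unit

At a seller price of 153, quantity supplied is -249 + 5·153 = 516.
Buyers absorb 516 only when they pay Pb = 217 − (1/6)·516 = 131.
s = Ps − Pb = 153 − 131 = 22.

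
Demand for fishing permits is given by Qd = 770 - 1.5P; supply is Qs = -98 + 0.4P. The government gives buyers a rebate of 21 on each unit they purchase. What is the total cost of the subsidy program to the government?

Government cost = 36456/19

Pre-subsidy: 770 - 1.5P = -98 + 0.4P gives P* = 8680/19, Q* = 1610/19.
With the rebate, buyers effectively pay Pb = Ps − 21, where Ps is the price sellers receive.
Demand in terms of Ps becomes Qd = 770 − 1.5(Ps − 21) = 801.5 - 1.5Ps. Setting this equal to supply: 801.5 - 1.5Ps = -98 + 0.4Ps, so Ps = 8995/19.
Buyers pay Pb = 8995/19 − 21 = 8596/19; Q' = -98 + 0.4·(8995/19) = 1736/19.
Government outlay = subsidy × quantity = 21 × 1736/19 = 36456/19.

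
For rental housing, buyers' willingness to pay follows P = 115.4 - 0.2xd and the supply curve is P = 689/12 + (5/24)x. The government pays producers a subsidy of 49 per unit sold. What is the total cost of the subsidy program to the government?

Government cost = 12838

Pre-subsidy: 115.4 - 0.2x = 689/12 + (5/24)x gives x* = 142 and P* = 87.
With the subsidy, sellers receive Ps = Pb + 49 for each unit, where Pb is the price buyers pay.
On the curves, Pb = 115.4 - 0.2x and Ps = 689/12 + (5/24)x; the wedge Ps − Pb = 49 gives 689/12 + (5/24)x − (115.4 - 0.2x) = 49, so x' = 262.
Then Pb = 115.4 − 0.2·262 = 63 and Ps = 689/12 + (5/24)·262 = 112.
Government outlay = subsidy × quantity = 49 × 262 = 12838.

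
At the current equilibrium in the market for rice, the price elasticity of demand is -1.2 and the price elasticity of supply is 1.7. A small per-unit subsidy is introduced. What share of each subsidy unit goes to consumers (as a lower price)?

For a small subsidy around the equilibrium, the benefit split depends on the relative slopes, which at a point are proportional to the elasticities.
Buyer share = εs/(εs + |εd|) = 1.7/(1.7 + 1.2) = 17/29; seller share = |εd|/(εs + |εd|) = 12/29.

Consumer share = 17/29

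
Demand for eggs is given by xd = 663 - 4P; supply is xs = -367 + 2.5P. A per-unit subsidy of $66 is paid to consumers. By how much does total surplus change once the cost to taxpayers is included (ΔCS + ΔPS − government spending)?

Net change in total surplus = -43560/13

Pre-subsidy: 663 - 4P = -367 + 2.5P gives P* = 2060/13, x* = 379/13.
With the rebate, buyers effectively pay Pb = Ps − 66, where Ps is the price sellers receive.
Demand in terms of Ps becomes xd = 663 − 4(Ps − 66) = 927 - 4Ps. Setting this equal to supply: 927 - 4Ps = -367 + 2.5Ps, so Ps = 2588/13.
Buyers pay Pb = 2588/13 − 66 = 1730/13; x' = -367 + 2.5·(2588/13) = 1699/13.
ΔCS = ½(379/13 + 1699/13)(2060/13 − 1730/13) = 342870/169; ΔPS = ½(379/13 + 1699/13)(2588/13 − 2060/13) = 548592/169.
Government spending = 66 × 1699/13 = 112134/13.
Net change = 342870/169 + 548592/169 − 112134/13 = -43560/13. The loss equals the DWL triangle ½·66·1320/13.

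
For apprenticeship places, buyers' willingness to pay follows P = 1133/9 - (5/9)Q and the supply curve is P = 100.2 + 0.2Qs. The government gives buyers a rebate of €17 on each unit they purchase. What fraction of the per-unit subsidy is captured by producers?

Pre-subsidy: 1133/9 - (5/9)Q = 100.2 + 0.2Q gives Q* = 34 and P* = 107.
With the rebate, buyers effectively pay Pb = Ps − 17, where Ps is the price sellers receive.
On the curves, Pb = 1133/9 - (5/9)Q and Ps = 100.2 + 0.2Q; the wedge Ps − Pb = 17 gives 100.2 + 0.2Q − (1133/9 - (5/9)Q) = 17, so Q' = 56.5.
Then Pb = 1133/9 − (5/9)·56.5 = 94.5 and Ps = 100.2 + 0.2·56.5 = 111.5.
Buyers' price falls by P* − Pb = 107 − 94.5 = 12.5; sellers' price rises by Ps − P* = 111.5 − 107 = 4.5.
So producers capture 4.5/17 = 9/34 of each unit of subsidy.

Producer share = 9/34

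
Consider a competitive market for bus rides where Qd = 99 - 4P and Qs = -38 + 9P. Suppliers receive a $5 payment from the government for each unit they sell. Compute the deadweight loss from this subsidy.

Deadweight loss = 450/13

Pre-subsidy: 99 - 4P = -38 + 9P gives P* = 137/13, Q* = 739/13.
With the subsidy, sellers receive Ps = Pb + 5 for each unit, where Pb is the price buyers pay.
Supply in terms of Pb becomes Qs = -38 + 9(Pb + 5) = 7 + 9Pb. Setting this equal to demand: 99 - 4Pb = 7 + 9Pb, so Pb = 92/13.
Sellers receive Ps = 92/13 + 5 = 157/13; Q' = 99 − 4·(92/13) = 919/13.
The subsidy expands output by 919/13 − 739/13 = 180/13 past the efficient level; on those units the gap between marginal cost and willingness to pay runs from 0 up to 5.
DWL = ½ × 5 × 180/13 = 450/13.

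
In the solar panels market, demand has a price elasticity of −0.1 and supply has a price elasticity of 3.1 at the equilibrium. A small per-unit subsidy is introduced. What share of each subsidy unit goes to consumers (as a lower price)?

For a small subsidy around the equilibrium, the benefit split depends on the relative slopes, which at a point are proportional to the elasticities.
Buyer share = εs/(εs + |εd|) = 3.1/(3.1 + 0.1) = 0.96875; seller share = |εd|/(εs + |εd|) = 0.03125.

Consumer share = 0.96875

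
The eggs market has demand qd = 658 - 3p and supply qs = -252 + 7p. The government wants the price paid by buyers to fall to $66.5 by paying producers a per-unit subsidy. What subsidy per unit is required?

Required subsidy s = $35 per unit

At a buyer price of 66.5, quantity demanded is 658 − 3·66.5 = 458.5.
Sellers supply 458.5 only when they receive ps with -252 + 7·ps = 458.5, i.e. ps = 101.5.
s = ps − pb = 101.5 − 66.5 = 35.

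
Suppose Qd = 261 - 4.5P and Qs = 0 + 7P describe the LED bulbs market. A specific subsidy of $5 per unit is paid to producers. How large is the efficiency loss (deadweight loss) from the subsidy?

Pre-subsidy: 261 - 4.5P = 0 + 7P gives P* = 522/23, Q* = 3654/23.
With the subsidy, sellers receive Ps = Pb + 5 for each unit, where Pb is the price buyers pay.
Supply in terms of Pb becomes Qs = 0 + 7(Pb + 5) = 35 + 7Pb. Setting this equal to demand: 261 - 4.5Pb = 35 + 7Pb, so Pb = 452/23.
Sellers receive Ps = 452/23 + 5 = 567/23; Q' = 261 − 4.5·(452/23) = 3969/23.
The subsidy expands output by 3969/23 − 3654/23 = 315/23 past the efficient level; on those units the gap between marginal cost and willingness to pay runs from 0 up to 5.
DWL = ½ × 5 × 315/23 = 1575/46.

Deadweight loss = 1575/46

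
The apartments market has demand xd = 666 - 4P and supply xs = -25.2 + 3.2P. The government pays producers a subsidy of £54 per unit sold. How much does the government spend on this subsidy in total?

Government cost = £20412

Pre-subsidy: 666 - 4P = -25.2 + 3.2P gives P* = 96, x* = 282.
With the subsidy, sellers receive Ps = Pb + 54 for each unit, where Pb is the price buyers pay.
Supply in terms of Pb becomes xs = -25.2 + 3.2(Pb + 54) = 147.6 + 3.2Pb. Setting this equal to demand: 666 - 4Pb = 147.6 + 3.2Pb, so Pb = 72.
Sellers receive Ps = 72 + 54 = 126; x' = 666 − 4·72 = 378.
Government outlay = subsidy × quantity = 54 × 378 = 20412.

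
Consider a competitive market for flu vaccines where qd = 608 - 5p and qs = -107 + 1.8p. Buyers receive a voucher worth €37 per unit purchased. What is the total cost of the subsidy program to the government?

Government cost = 82547/17

Pre-subsidy: 608 - 5p = -107 + 1.8p gives p* = 3575/34, q* = 2797/34.
With the rebate, buyers effectively pay pb = ps − 37, where ps is the price sellers receive.
Demand in terms of ps becomes qd = 608 − 5(ps − 37) = 793 - 5ps. Setting this equal to supply: 793 - 5ps = -107 + 1.8ps, so ps = 2250/17.
Buyers pay pb = 2250/17 − 37 = 1621/17; q' = -107 + 1.8·(2250/17) = 2231/17.
Government outlay = subsidy × quantity = 37 × 2231/17 = 82547/17.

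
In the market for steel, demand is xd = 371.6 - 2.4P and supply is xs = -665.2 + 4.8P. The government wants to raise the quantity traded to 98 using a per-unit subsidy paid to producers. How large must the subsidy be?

At x = 98, invert demand for the buyer price: Pb = (371.6 − 98)/2.4 = 114; invert supply for the seller price: Ps = (98 − (-665.2))/4.8 = 159.
The subsidy must fill the gap: s = Ps − Pb = 159 − 114 = 45.

Required subsidy s = 45 per unit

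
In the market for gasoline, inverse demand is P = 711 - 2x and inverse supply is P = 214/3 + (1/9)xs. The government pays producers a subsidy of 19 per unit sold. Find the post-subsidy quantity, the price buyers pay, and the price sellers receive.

x' = 312; buyers pay 87; sellers receive 106

Pre-subsidy: 711 - 2x = 214/3 + (1/9)x gives x* = 303 and P* = 105.
With the subsidy, sellers receive Ps = Pb + 19 for each unit, where Pb is the price buyers pay.
On the curves, Pb = 711 - 2x and Ps = 214/3 + (1/9)x; the wedge Ps − Pb = 19 gives 214/3 + (1/9)x − (711 - 2x) = 19, so x' = 312.
Then Pb = 711 − 2·312 = 87 and Ps = 214/3 + (1/9)·312 = 106.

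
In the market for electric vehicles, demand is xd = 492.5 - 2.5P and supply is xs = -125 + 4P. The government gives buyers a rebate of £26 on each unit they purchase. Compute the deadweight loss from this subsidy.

Pre-subsidy: 492.5 - 2.5P = -125 + 4P gives P* = 95, x* = 255.
With the rebate, buyers effectively pay Pb = Ps − 26, where Ps is the price sellers receive.
Demand in terms of Ps becomes xd = 492.5 − 2.5(Ps − 26) = 557.5 - 2.5Ps. Setting this equal to supply: 557.5 - 2.5Ps = -125 + 4Ps, so Ps = 105.
Buyers pay Pb = 105 − 26 = 79; x' = -125 + 4·105 = 295.
The subsidy expands output by 295 − 255 = 40 past the efficient level; on those units the gap between marginal cost and willingness to pay runs from 0 up to 26.
DWL = ½ × 26 × 40 = 520.

Deadweight loss = £520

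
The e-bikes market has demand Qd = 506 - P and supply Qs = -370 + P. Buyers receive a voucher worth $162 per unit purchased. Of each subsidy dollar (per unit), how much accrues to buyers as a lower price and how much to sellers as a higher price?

Buyers gain $81 per unit; sellers gain $81 per unit

Pre-subsidy: 506 - P = -370 + P gives P* = 438, Q* = 68.
With the rebate, buyers effectively pay Pb = Ps − 162, where Ps is the price sellers receive.
Demand in terms of Ps becomes Qd = 506 − 1(Ps − 162) = 668 - Ps. Setting this equal to supply: 668 - Ps = -370 + Ps, so Ps = 519.
Buyers pay Pb = 519 − 162 = 357; Q' = -370 + 1·519 = 149.
Buyers' price falls by P* − Pb = 438 − 357 = 81; sellers' price rises by Ps − P* = 519 − 438 = 81.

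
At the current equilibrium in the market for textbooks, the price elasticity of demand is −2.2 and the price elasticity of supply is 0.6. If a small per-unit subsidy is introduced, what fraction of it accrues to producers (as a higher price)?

For a small subsidy around the equilibrium, the benefit split depends on the relative slopes, which at a point are proportional to the elasticities.
Buyer share = εs/(εs + |εd|) = 0.6/(0.6 + 2.2) = 3/14; seller share = |εd|/(εs + |εd|) = 11/14.
So producers capture 11/14 of the subsidy.

Producer share = 11/14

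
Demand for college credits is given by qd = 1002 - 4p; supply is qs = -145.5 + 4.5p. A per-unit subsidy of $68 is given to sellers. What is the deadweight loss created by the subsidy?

Pre-subsidy: 1002 - 4p = -145.5 + 4.5p gives p* = 135, q* = 462.
With the subsidy, sellers receive ps = pb + 68 for each unit, where pb is the price buyers pay.
Supply in terms of pb becomes qs = -145.5 + 4.5(pb + 68) = 160.5 + 4.5pb. Setting this equal to demand: 1002 - 4pb = 160.5 + 4.5pb, so pb = 99.
Sellers receive ps = 99 + 68 = 167; q' = 1002 − 4·99 = 606.
The subsidy expands output by 606 − 462 = 144 past the efficient level; on those units the gap between marginal cost and willingness to pay runs from 0 up to 68.
DWL = ½ × 68 × 144 = 4896.

Deadweight loss = $4896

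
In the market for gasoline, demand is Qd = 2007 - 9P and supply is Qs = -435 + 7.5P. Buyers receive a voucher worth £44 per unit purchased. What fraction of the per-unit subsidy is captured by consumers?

Consumer share = 5/11

Pre-subsidy: 2007 - 9P = -435 + 7.5P gives P* = 148, Q* = 675.
With the rebate, buyers effectively pay Pb = Ps − 44, where Ps is the price sellers receive.
Demand in terms of Ps becomes Qd = 2007 − 9(Ps − 44) = 2403 - 9Ps. Setting this equal to supply: 2403 - 9Ps = -435 + 7.5Ps, so Ps = 172.
Buyers pay Pb = 172 − 44 = 128; Q' = -435 + 7.5·172 = 855.
Buyers' price falls by P* − Pb = 148 − 128 = 20; sellers' price rises by Ps − P* = 172 − 148 = 24.
So consumers capture 20/44 = 5/11 of each unit of subsidy.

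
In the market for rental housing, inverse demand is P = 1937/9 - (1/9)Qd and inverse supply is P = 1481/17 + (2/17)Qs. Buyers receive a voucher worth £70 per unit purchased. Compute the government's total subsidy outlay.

Pre-subsidy: 1937/9 - (1/9)Q = 1481/17 + (2/17)Q gives Q* = 560 and P* = 153.
With the rebate, buyers effectively pay Pb = Ps − 70, where Ps is the price sellers receive.
On the curves, Pb = 1937/9 - (1/9)Q and Ps = 1481/17 + (2/17)Q; the wedge Ps − Pb = 70 gives 1481/17 + (2/17)Q − (1937/9 - (1/9)Q) = 70, so Q' = 866.
Then Pb = 1937/9 − (1/9)·866 = 119 and Ps = 1481/17 + (2/17)·866 = 189.
Government outlay = subsidy × quantity = 70 × 866 = 60620.

Government cost = £60620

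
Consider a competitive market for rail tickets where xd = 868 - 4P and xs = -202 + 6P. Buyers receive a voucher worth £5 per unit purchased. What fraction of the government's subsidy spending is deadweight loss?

DWL / government spending = 3/226

Pre-subsidy: 868 - 4P = -202 + 6P gives P* = 107, x* = 440.
With the rebate, buyers effectively pay Pb = Ps − 5, where Ps is the price sellers receive.
Demand in terms of Ps becomes xd = 868 − 4(Ps − 5) = 888 - 4Ps. Setting this equal to supply: 888 - 4Ps = -202 + 6Ps, so Ps = 109.
Buyers pay Pb = 109 − 5 = 104; x' = -202 + 6·109 = 452.
ΔCS = ½(440 + 452)(107 − 104) = 1338; ΔPS = ½(440 + 452)(109 − 107) = 892.
Government spending = 5 × 452 = 2260.
DWL = ½ × 5 × (452 − 440) = 30; fraction = 30 / 2260 = 3/226.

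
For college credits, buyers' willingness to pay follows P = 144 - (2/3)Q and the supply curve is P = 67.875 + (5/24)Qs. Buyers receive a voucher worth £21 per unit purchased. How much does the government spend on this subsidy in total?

Pre-subsidy: 144 - (2/3)Q = 67.875 + (5/24)Q gives Q* = 87 and P* = 86.
With the rebate, buyers effectively pay Pb = Ps − 21, where Ps is the price sellers receive.
On the curves, Pb = 144 - (2/3)Q and Ps = 67.875 + (5/24)Q; the wedge Ps − Pb = 21 gives 67.875 + (5/24)Q − (144 - (2/3)Q) = 21, so Q' = 111.
Then Pb = 144 − (2/3)·111 = 70 and Ps = 67.875 + (5/24)·111 = 91.
Government outlay = subsidy × quantity = 21 × 111 = 2331.

Government cost = £2331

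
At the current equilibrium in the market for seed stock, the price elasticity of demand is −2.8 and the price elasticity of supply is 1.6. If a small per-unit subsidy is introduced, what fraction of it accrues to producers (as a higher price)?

Producer share = 7/11

For a small subsidy around the equilibrium, the benefit split depends on the relative slopes, which at a point are proportional to the elasticities.
Buyer share = εs/(εs + |εd|) = 1.6/(1.6 + 2.8) = 4/11; seller share = |εd|/(εs + |εd|) = 7/11.
So producers capture 7/11 of the subsidy.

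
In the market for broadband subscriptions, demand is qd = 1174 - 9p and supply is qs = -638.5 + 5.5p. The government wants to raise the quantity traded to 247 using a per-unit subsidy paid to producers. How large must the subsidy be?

At q = 247, invert demand for the buyer price: pb = (1174 − 247)/9 = 103; invert supply for the seller price: ps = (247 − (-638.5))/5.5 = 161.
The subsidy must fill the gap: s = ps − pb = 161 − 103 = 58.

Required subsidy s = 58 per unit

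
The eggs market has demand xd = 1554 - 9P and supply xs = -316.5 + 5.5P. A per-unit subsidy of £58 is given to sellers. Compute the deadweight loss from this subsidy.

Deadweight loss = £5742

Pre-subsidy: 1554 - 9P = -316.5 + 5.5P gives P* = 129, x* = 393.
With the subsidy, sellers receive Ps = Pb + 58 for each unit, where Pb is the price buyers pay.
Supply in terms of Pb becomes xs = -316.5 + 5.5(Pb + 58) = 2.5 + 5.5Pb. Setting this equal to demand: 1554 - 9Pb = 2.5 + 5.5Pb, so Pb = 107.
Sellers receive Ps = 107 + 58 = 165; x' = 1554 − 9·107 = 591.
The subsidy expands output by 591 − 393 = 198 past the efficient level; on those units the gap between marginal cost and willingness to pay runs from 0 up to 58.
DWL = ½ × 58 × 198 = 5742.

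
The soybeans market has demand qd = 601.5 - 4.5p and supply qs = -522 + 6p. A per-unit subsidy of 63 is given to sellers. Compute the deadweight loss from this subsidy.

Deadweight loss = 5103

Pre-subsidy: 601.5 - 4.5p = -522 + 6p gives p* = 107, q* = 120.
With the subsidy, sellers receive ps = pb + 63 for each unit, where pb is the price buyers pay.
Supply in terms of pb becomes qs = -522 + 6(pb + 63) = -144 + 6pb. Setting this equal to demand: 601.5 - 4.5pb = -144 + 6pb, so pb = 71.
Sellers receive ps = 71 + 63 = 134; q' = 601.5 − 4.5·71 = 282.
The subsidy expands output by 282 − 120 = 162 past the efficient level; on those units the gap between marginal cost and willingness to pay runs from 0 up to 63.
DWL = ½ × 63 × 162 = 5103.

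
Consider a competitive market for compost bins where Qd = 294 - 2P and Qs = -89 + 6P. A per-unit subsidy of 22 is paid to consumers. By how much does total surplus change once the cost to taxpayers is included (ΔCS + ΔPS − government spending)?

Net change in total surplus = -363

Pre-subsidy: 294 - 2P = -89 + 6P gives P* = 47.875, Q* = 198.25.
With the rebate, buyers effectively pay Pb = Ps − 22, where Ps is the price sellers receive.
Demand in terms of Ps becomes Qd = 294 − 2(Ps − 22) = 338 - 2Ps. Setting this equal to supply: 338 - 2Ps = -89 + 6Ps, so Ps = 53.375.
Buyers pay Pb = 53.375 − 22 = 31.375; Q' = -89 + 6·53.375 = 231.25.
ΔCS = ½(198.25 + 231.25)(47.875 − 31.375) = 3543.375; ΔPS = ½(198.25 + 231.25)(53.375 − 47.875) = 1181.125.
Government spending = 22 × 231.25 = 5087.5.
Net change = 3543.375 + 1181.125 − 5087.5 = -363. The loss equals the DWL triangle ½·22·33.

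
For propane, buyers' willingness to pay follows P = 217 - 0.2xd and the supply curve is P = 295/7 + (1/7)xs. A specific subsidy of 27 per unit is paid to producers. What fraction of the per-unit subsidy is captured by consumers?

Pre-subsidy: 217 - 0.2x = 295/7 + (1/7)x gives x* = 510 and P* = 115.
With the subsidy, sellers receive Ps = Pb + 27 for each unit, where Pb is the price buyers pay.
On the curves, Pb = 217 - 0.2x and Ps = 295/7 + (1/7)x; the wedge Ps − Pb = 27 gives 295/7 + (1/7)x − (217 - 0.2x) = 27, so x' = 588.75.
Then Pb = 217 − 0.2·588.75 = 99.25 and Ps = 295/7 + (1/7)·588.75 = 126.25.
Buyers' price falls by P* − Pb = 115 − 99.25 = 15.75; sellers' price rises by Ps − P* = 126.25 − 115 = 11.25.
So consumers capture 15.75/27 = 7/12 of each unit of subsidy.

Consumer share = 7/12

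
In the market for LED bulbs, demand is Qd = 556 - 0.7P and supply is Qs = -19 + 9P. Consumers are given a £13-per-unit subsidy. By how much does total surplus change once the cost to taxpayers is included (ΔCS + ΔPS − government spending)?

Net change in total surplus = -10647/194

Pre-subsidy: 556 - 0.7P = -19 + 9P gives P* = 5750/97, Q* = 49907/97.
With the rebate, buyers effectively pay Pb = Ps − 13, where Ps is the price sellers receive.
Demand in terms of Ps becomes Qd = 556 − 0.7(Ps − 13) = 565.1 - 0.7Ps. Setting this equal to supply: 565.1 - 0.7Ps = -19 + 9Ps, so Ps = 5841/97.
Buyers pay Pb = 5841/97 − 13 = 4580/97; Q' = -19 + 9·(5841/97) = 50726/97.
ΔCS = ½(49907/97 + 50726/97)(5750/97 − 4580/97) = 58870305/9409; ΔPS = ½(49907/97 + 50726/97)(5841/97 − 5750/97) = 9157603/18818.
Government spending = 13 × 50726/97 = 659438/97.
Net change = 58870305/9409 + 9157603/18818 − 659438/97 = -10647/194. The loss equals the DWL triangle ½·13·819/97.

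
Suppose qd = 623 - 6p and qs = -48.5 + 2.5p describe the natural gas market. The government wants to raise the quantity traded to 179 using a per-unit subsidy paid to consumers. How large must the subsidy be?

Required subsidy s = 17 per unit

At q = 179, invert demand for the buyer price: pb = (623 − 179)/6 = 74; invert supply for the seller price: ps = (179 − (-48.5))/2.5 = 91.
The subsidy must fill the gap: s = ps − pb = 91 − 74 = 17.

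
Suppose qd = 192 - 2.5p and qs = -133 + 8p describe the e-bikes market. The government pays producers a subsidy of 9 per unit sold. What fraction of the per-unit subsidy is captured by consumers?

Consumer share = 16/21

Pre-subsidy: 192 - 2.5p = -133 + 8p gives p* = 650/21, q* = 2407/21.
With the subsidy, sellers receive ps = pb + 9 for each unit, where pb is the price buyers pay.
Supply in terms of pb becomes qs = -133 + 8(pb + 9) = -61 + 8pb. Setting this equal to demand: 192 - 2.5pb = -61 + 8pb, so pb = 506/21.
Sellers receive ps = 506/21 + 9 = 695/21; q' = 192 − 2.5·(506/21) = 2767/21.
Buyers' price falls by p* − pb = 650/21 − 506/21 = 48/7; sellers' price rises by ps − p* = 695/21 − 650/21 = 15/7.
So consumers capture (48/7)/9 = 16/21 of each unit of subsidy.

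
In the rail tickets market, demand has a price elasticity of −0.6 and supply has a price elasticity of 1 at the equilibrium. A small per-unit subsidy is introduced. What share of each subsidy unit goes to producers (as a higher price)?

Producer share = 0.375

For a small subsidy around the equilibrium, the benefit split depends on the relative slopes, which at a point are proportional to the elasticities.
Buyer share = εs/(εs + |εd|) = 1/(1 + 0.6) = 0.625; seller share = |εd|/(εs + |εd|) = 0.375.
So producers capture 0.375 of the subsidy.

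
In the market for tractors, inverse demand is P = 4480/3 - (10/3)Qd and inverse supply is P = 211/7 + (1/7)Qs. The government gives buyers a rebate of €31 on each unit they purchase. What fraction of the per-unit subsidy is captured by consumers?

Pre-subsidy: 4480/3 - (10/3)Q = 211/7 + (1/7)Q gives Q* = 30727/73 and P* = 6590/73.
With the rebate, buyers effectively pay Pb = Ps − 31, where Ps is the price sellers receive.
On the curves, Pb = 4480/3 - (10/3)Q and Ps = 211/7 + (1/7)Q; the wedge Ps − Pb = 31 gives 211/7 + (1/7)Q − (4480/3 - (10/3)Q) = 31, so Q' = 31378/73.
Then Pb = 4480/3 − (10/3)·(31378/73) = 4420/73 and Ps = 211/7 + (1/7)·(31378/73) = 6683/73.
Buyers' price falls by P* − Pb = 6590/73 − 4420/73 = 2170/73; sellers' price rises by Ps − P* = 6683/73 − 6590/73 = 93/73.
So consumers capture (2170/73)/31 = 70/73 of each unit of subsidy.

Consumer share = 70/73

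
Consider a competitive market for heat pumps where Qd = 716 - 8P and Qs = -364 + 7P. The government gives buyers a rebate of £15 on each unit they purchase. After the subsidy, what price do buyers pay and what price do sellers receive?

Buyers pay £65; sellers receive £80

Pre-subsidy: 716 - 8P = -364 + 7P gives P* = 72, Q* = 140.
With the rebate, buyers effectively pay Pb = Ps − 15, where Ps is the price sellers receive.
Demand in terms of Ps becomes Qd = 716 − 8(Ps − 15) = 836 - 8Ps. Setting this equal to supply: 836 - 8Ps = -364 + 7Ps, so Ps = 80.
Buyers pay Pb = 80 − 15 = 65; Q' = -364 + 7·80 = 196.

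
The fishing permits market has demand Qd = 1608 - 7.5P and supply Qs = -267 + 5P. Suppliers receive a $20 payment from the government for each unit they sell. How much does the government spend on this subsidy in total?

Government cost = $10860

Pre-subsidy: 1608 - 7.5P = -267 + 5P gives P* = 150, Q* = 483.
With the subsidy, sellers receive Ps = Pb + 20 for each unit, where Pb is the price buyers pay.
Supply in terms of Pb becomes Qs = -267 + 5(Pb + 20) = -167 + 5Pb. Setting this equal to demand: 1608 - 7.5Pb = -167 + 5Pb, so Pb = 142.
Sellers receive Ps = 142 + 20 = 162; Q' = 1608 − 7.5·142 = 543.
Government outlay = subsidy × quantity = 20 × 543 = 10860.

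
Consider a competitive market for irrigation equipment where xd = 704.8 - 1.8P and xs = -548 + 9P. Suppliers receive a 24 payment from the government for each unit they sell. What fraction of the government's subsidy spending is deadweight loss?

DWL / government spending = 9/266

Pre-subsidy: 704.8 - 1.8P = -548 + 9P gives P* = 116, x* = 496.
With the subsidy, sellers receive Ps = Pb + 24 for each unit, where Pb is the price buyers pay.
Supply in terms of Pb becomes xs = -548 + 9(Pb + 24) = -332 + 9Pb. Setting this equal to demand: 704.8 - 1.8Pb = -332 + 9Pb, so Pb = 96.
Sellers receive Ps = 96 + 24 = 120; x' = 704.8 − 1.8·96 = 532.
ΔCS = ½(496 + 532)(116 − 96) = 10280; ΔPS = ½(496 + 532)(120 − 116) = 2056.
Government spending = 24 × 532 = 12768.
DWL = ½ × 24 × (532 − 496) = 432; fraction = 432 / 12768 = 9/266.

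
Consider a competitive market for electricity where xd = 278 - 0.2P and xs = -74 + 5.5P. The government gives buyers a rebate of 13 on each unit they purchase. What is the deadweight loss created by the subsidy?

Deadweight loss = 1859/114

Pre-subsidy: 278 - 0.2P = -74 + 5.5P gives P* = 3520/57, x* = 15142/57.
With the rebate, buyers effectively pay Pb = Ps − 13, where Ps is the price sellers receive.
Demand in terms of Ps becomes xd = 278 − 0.2(Ps − 13) = 280.6 - 0.2Ps. Setting this equal to supply: 280.6 - 0.2Ps = -74 + 5.5Ps, so Ps = 1182/19.
Buyers pay Pb = 1182/19 − 13 = 935/19; x' = -74 + 5.5·(1182/19) = 5095/19.
The subsidy expands output by 5095/19 − 15142/57 = 143/57 past the efficient level; on those units the gap between marginal cost and willingness to pay runs from 0 up to 13.
DWL = ½ × 13 × 143/57 = 1859/114.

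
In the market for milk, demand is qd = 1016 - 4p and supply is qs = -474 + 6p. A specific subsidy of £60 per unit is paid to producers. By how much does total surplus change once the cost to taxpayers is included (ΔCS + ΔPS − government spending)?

Pre-subsidy: 1016 - 4p = -474 + 6p gives p* = 149, q* = 420.
With the subsidy, sellers receive ps = pb + 60 for each unit, where pb is the price buyers pay.
Supply in terms of pb becomes qs = -474 + 6(pb + 60) = -114 + 6pb. Setting this equal to demand: 1016 - 4pb = -114 + 6pb, so pb = 113.
Sellers receive ps = 113 + 60 = 173; q' = 1016 − 4·113 = 564.
ΔCS = ½(420 + 564)(149 − 113) = 17712; ΔPS = ½(420 + 564)(173 − 149) = 11808.
Government spending = 60 × 564 = 33840.
Net change = 17712 + 11808 − 33840 = -4320. The loss equals the DWL triangle ½·60·144.

Net change in total surplus = -£4320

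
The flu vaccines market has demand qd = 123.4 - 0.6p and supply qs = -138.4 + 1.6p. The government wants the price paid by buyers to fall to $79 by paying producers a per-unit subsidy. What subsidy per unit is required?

At a buyer price of 79, quantity demanded is 123.4 − 0.6·79 = 76.
Sellers supply 76 only when they receive ps with -138.4 + 1.6·ps = 76, i.e. ps = 134.
s = ps − pb = 134 − 79 = 55.

Required subsidy s = $55 per unit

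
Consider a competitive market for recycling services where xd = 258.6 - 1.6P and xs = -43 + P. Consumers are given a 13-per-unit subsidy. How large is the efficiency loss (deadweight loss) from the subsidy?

Pre-subsidy: 258.6 - 1.6P = -43 + P gives P* = 116, x* = 73.
With the rebate, buyers effectively pay Pb = Ps − 13, where Ps is the price sellers receive.
Demand in terms of Ps becomes xd = 258.6 − 1.6(Ps − 13) = 279.4 - 1.6Ps. Setting this equal to supply: 279.4 - 1.6Ps = -43 + Ps, so Ps = 124.
Buyers pay Pb = 124 − 13 = 111; x' = -43 + 1·124 = 81.
The subsidy expands output by 81 − 73 = 8 past the efficient level; on those units the gap between marginal cost and willingness to pay runs from 0 up to 13.
DWL = ½ × 13 × 8 = 52.

Deadweight loss = 52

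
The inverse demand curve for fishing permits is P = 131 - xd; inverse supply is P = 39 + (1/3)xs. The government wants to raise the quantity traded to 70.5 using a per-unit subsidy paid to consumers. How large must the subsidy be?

Required subsidy s = 2 per unit

At x = 70.5, from the demand curve buyers pay Pb = 131 − 1·70.5 = 60.5; from the supply curve sellers need Ps = 39 + (1/3)·70.5 = 62.5.
The subsidy must fill the gap: s = Ps − Pb = 62.5 − 60.5 = 2.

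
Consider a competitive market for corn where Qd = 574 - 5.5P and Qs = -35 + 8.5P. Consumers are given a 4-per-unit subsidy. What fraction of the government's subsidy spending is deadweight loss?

DWL / government spending = 187/9747

Pre-subsidy: 574 - 5.5P = -35 + 8.5P gives P* = 43.5, Q* = 334.75.
With the rebate, buyers effectively pay Pb = Ps − 4, where Ps is the price sellers receive.
Demand in terms of Ps becomes Qd = 574 − 5.5(Ps − 4) = 596 - 5.5Ps. Setting this equal to supply: 596 - 5.5Ps = -35 + 8.5Ps, so Ps = 631/14.
Buyers pay Pb = 631/14 − 4 = 575/14; Q' = -35 + 8.5·(631/14) = 9747/28.
ΔCS = ½(334.75 + 9747/28)(43.5 − 575/14) = 40630/49; ΔPS = ½(334.75 + 9747/28)(631/14 − 43.5) = 26290/49.
Government spending = 4 × 9747/28 = 9747/7.
DWL = ½ × 4 × (9747/28 − 334.75) = 187/7; fraction = (187/7) / (9747/7) = 187/9747.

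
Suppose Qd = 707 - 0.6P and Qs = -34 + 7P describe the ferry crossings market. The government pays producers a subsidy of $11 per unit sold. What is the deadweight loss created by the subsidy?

Pre-subsidy: 707 - 0.6P = -34 + 7P gives P* = 97.5, Q* = 648.5.
With the subsidy, sellers receive Ps = Pb + 11 for each unit, where Pb is the price buyers pay.
Supply in terms of Pb becomes Qs = -34 + 7(Pb + 11) = 43 + 7Pb. Setting this equal to demand: 707 - 0.6Pb = 43 + 7Pb, so Pb = 1660/19.
Sellers receive Ps = 1660/19 + 11 = 1869/19; Q' = 707 − 0.6·(1660/19) = 12437/19.
The subsidy expands output by 12437/19 − 648.5 = 231/38 past the efficient level; on those units the gap between marginal cost and willingness to pay runs from 0 up to 11.
DWL = ½ × 11 × 231/38 = 2541/76.

Deadweight loss = 2541/76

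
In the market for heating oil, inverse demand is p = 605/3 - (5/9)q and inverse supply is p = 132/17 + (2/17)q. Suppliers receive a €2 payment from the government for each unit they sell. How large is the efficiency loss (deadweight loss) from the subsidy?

Pre-subsidy: 605/3 - (5/9)q = 132/17 + (2/17)q gives q* = 29667/103 and p* = 4290/103.
With the subsidy, sellers receive ps = pb + 2 for each unit, where pb is the price buyers pay.
On the curves, pb = 605/3 - (5/9)q and ps = 132/17 + (2/17)q; the wedge ps − pb = 2 gives 132/17 + (2/17)q − (605/3 - (5/9)q) = 2, so q' = 291.
Then pb = 605/3 − (5/9)·291 = 40 and ps = 132/17 + (2/17)·291 = 42.
The subsidy expands output by 291 − 29667/103 = 306/103 past the efficient level; on those units the gap between marginal cost and willingness to pay runs from 0 up to 2.
DWL = ½ × 2 × 306/103 = 306/103.

Deadweight loss = 306/103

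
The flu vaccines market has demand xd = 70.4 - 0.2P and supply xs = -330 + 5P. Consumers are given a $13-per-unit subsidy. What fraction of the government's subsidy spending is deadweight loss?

Pre-subsidy: 70.4 - 0.2P = -330 + 5P gives P* = 77, x* = 55.
With the rebate, buyers effectively pay Pb = Ps − 13, where Ps is the price sellers receive.
Demand in terms of Ps becomes xd = 70.4 − 0.2(Ps − 13) = 73 - 0.2Ps. Setting this equal to supply: 73 - 0.2Ps = -330 + 5Ps, so Ps = 77.5.
Buyers pay Pb = 77.5 − 13 = 64.5; x' = -330 + 5·77.5 = 57.5.
ΔCS = ½(55 + 57.5)(77 − 64.5) = 703.125; ΔPS = ½(55 + 57.5)(77.5 − 77) = 28.125.
Government spending = 13 × 57.5 = 747.5.
DWL = ½ × 13 × (57.5 − 55) = 16.25; fraction = 16.25 / 747.5 = 1/46.

DWL / government spending = 1/46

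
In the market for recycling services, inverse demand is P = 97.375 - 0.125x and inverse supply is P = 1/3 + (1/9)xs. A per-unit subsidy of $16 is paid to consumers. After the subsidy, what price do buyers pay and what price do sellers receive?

Buyers pay 638/17; sellers receive 910/17

Pre-subsidy: 97.375 - 0.125x = 1/3 + (1/9)x gives x* = 411 and P* = 46.
With the rebate, buyers effectively pay Pb = Ps − 16, where Ps is the price sellers receive.
On the curves, Pb = 97.375 - 0.125x and Ps = 1/3 + (1/9)x; the wedge Ps − Pb = 16 gives 1/3 + (1/9)x − (97.375 - 0.125x) = 16, so x' = 8139/17.
Then Pb = 97.375 − 0.125·(8139/17) = 638/17 and Ps = 1/3 + (1/9)·(8139/17) = 910/17.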